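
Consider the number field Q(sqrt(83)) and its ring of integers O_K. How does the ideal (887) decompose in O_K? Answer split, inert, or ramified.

splits completely

d = 83 ≡ 3 (mod 4), so O_K = ℤ[√83] and disc(K) = 4d = 332.
Since gcd(887, 332) = 1 the prime 887 does not ramify.
Euler's criterion: 83^443 mod 887 = 1. Thus (83|887) = 1.
(83/887) = 1, so 887 splits.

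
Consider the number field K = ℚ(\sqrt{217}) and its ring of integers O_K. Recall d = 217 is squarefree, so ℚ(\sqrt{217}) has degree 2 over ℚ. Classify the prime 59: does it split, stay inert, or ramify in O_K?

d = 217 ≡ 1 (mod 4), so O_K = ℤ[(1+√217)/2] and disc(K) = d = 217.
disc(K) = 217 is not divisible by 59; 59 is unramified.
Euler's criterion: 217^29 mod 59 = 58. Thus (217|59) = -1.
d is a non-residue mod p, hence 59 remains inert in O_K.

inert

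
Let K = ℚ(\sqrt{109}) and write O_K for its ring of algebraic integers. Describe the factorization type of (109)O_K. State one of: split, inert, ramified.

109 mod 4 = 1, hence disc K = 109 and O_K = ℤ[(1+√109)/2].
Ramification test: 109 | 109. The prime 109 ramifies in K.

ramified — (109) = 𝔭²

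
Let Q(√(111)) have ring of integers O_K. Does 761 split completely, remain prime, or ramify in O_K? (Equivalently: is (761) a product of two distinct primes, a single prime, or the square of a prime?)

inert — (761) stays prime in O_K

Since 111 ≢ 1 mod 4, the ring of integers is ℤ[√111] with discriminant 4·111 = 444.
Since gcd(761, 444) = 1 the prime 761 does not ramify.
Compute (111/761) via Euler: 111^((761-1)/2) mod 761 = 760, so (111/761) = -1.
(111/761) = -1, so 761 is inert.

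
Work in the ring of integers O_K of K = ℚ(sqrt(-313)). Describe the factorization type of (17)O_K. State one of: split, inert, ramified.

remains prime (inert)

-313 mod 4 = 3, hence disc K = 4·(-313) = -1252 and O_K = ℤ[√-313].
Since gcd(17, -1252) = 1 the prime 17 does not ramify.
Euler's criterion: (-313)^8 mod 17 = 16. Thus (-313|17) = -1.
Legendre symbol -1 ⇒ 17 is inert.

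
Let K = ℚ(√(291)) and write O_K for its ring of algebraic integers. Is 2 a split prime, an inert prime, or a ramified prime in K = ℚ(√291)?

Since 291 ≢ 1 mod 4, the ring of integers is ℤ[√291] with discriminant 4·291 = 1164.
Ramification test: 2 | 1164. The prime 2 ramifies in K.

ramified — (2) = 𝔭²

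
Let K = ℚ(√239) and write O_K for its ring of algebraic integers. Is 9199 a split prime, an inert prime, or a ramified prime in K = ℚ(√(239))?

split

Since 239 ≢ 1 mod 4, the ring of integers is ℤ[√239] with discriminant 4·239 = 956.
Since gcd(9199, 956) = 1 the prime 9199 does not ramify.
Euler's criterion: 239^4599 mod 9199 = 1. Thus (239|9199) = 1.
(239/9199) = 1, so 9199 splits.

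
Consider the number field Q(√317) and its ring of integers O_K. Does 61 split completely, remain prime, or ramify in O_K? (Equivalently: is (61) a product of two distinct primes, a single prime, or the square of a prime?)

p splits

317 mod 4 = 1, hence disc K = 317 and O_K = ℤ[(1+√317)/2].
61 ∤ 317, so 61 is unramified.
Euler's criterion: 317^30 mod 61 = 1. Thus (317|61) = 1.
(317/61) = 1, so 61 splits.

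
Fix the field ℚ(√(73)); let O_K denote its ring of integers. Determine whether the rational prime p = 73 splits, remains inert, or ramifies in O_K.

d = 73 ≡ 1 (mod 4), so O_K = ℤ[(1+√73)/2] and disc(K) = d = 73.
Ramification test: 73 | 73. The prime 73 ramifies in K.

ramified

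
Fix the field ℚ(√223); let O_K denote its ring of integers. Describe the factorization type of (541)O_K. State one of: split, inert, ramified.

p is inert

Since 223 ≢ 1 mod 4, the ring of integers is ℤ[√223] with discriminant 4·223 = 892.
disc(K) = 892 is not divisible by 541; 541 is unramified.
Legendre symbol by Euler's criterion: (223/541) ≡ 223^270 ≡ 540 (mod 541), i.e. (223/541) = -1.
Legendre symbol -1 ⇒ 541 is inert.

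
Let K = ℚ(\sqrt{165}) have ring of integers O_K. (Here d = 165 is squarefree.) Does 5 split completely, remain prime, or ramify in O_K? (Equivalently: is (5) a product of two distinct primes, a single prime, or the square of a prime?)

ramified

d = 165 ≡ 1 (mod 4), so O_K = ℤ[(1+√165)/2] and disc(K) = d = 165.
5 divides disc(K) = 165, so 5 ramifies.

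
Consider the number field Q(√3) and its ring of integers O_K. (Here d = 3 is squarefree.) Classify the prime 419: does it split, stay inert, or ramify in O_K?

419 splits in O_K

Since 3 ≢ 1 mod 4, the ring of integers is ℤ[√3] with discriminant 4·3 = 12.
disc(K) = 12 is not divisible by 419; 419 is unramified.
Euler's criterion: 3^209 mod 419 = 1. Thus (3|419) = 1.
(3/419) = 1, so 419 splits.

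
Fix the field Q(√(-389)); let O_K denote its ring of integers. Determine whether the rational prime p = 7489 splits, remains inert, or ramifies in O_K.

inert

Since -389 ≢ 1 mod 4, the ring of integers is ℤ[√-389] with discriminant 4·(-389) = -1556.
Since gcd(7489, -1556) = 1 the prime 7489 does not ramify.
Compute (-389/7489) via Euler: 7100^((7489-1)/2) mod 7489 = 7488, so (-389/7489) = -1.
Legendre symbol -1 ⇒ 7489 is inert.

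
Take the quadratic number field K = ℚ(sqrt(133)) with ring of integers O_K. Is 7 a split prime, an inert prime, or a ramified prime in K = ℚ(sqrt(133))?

ramified

Since 133 ≡ 1 mod 4, the ring of integers is ℤ[(1+√133)/2] with discriminant 133.
disc(K) = 133 = 7·19, so p = 7 is ramified.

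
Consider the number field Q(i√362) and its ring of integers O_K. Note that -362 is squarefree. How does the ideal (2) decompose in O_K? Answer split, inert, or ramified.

2 is ramified

d = -362 ≡ 2 (mod 4), so O_K = ℤ[√-362] and disc(K) = 4d = -1448.
Ramification test: 2 | -1448. The prime 2 ramifies in K.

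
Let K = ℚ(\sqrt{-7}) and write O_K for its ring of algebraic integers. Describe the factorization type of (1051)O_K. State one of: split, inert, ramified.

splits completely

-7 mod 4 = 1, hence disc K = -7 and O_K = ℤ[(1+√-7)/2].
Since gcd(1051, -7) = 1 the prime 1051 does not ramify.
(-7/1051) = 1044^525 mod 1051 = 1, giving Legendre symbol 1.
d is a quadratic residue mod p, hence 1051 splits in O_K.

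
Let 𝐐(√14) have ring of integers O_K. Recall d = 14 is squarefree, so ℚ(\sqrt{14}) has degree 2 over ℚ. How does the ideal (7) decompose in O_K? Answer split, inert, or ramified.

d = 14 ≡ 2 (mod 4), so O_K = ℤ[√14] and disc(K) = 4d = 56.
Ramification test: 7 | 56. The prime 7 ramifies in K.

ramified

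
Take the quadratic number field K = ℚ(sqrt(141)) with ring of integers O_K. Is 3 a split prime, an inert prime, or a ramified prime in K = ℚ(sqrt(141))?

141 mod 4 = 1, hence disc K = 141 and O_K = ℤ[(1+√141)/2].
disc(K) = 141 = 3·47, so p = 3 is ramified.

ramified — (3) = 𝔭²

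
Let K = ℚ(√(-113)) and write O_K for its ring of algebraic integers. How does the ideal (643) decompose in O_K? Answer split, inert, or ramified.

split

-113 mod 4 = 3, hence disc K = 4·(-113) = -452 and O_K = ℤ[√-113].
Since gcd(643, -452) = 1 the prime 643 does not ramify.
(-113/643) = 530^321 mod 643 = 1, giving Legendre symbol 1.
d is a quadratic residue mod p, hence 643 splits in O_K.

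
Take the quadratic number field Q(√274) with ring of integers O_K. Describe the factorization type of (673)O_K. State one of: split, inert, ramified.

274 mod 4 = 2, hence disc K = 4·274 = 1096 and O_K = ℤ[√274].
disc(K) = 1096 is not divisible by 673; 673 is unramified.
Euler's criterion: 274^336 mod 673 = 672. Thus (274|673) = -1.
d is a non-residue mod p, hence 673 remains inert in O_K.

p is inert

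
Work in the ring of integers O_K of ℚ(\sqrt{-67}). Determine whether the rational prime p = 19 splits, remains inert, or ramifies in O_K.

19 splits in O_K

d = -67 ≡ 1 (mod 4), so O_K = ℤ[(1+√-67)/2] and disc(K) = d = -67.
Since gcd(19, -67) = 1 the prime 19 does not ramify.
Legendre symbol by Euler's criterion: (-67/19) ≡ (-67)^9 ≡ 1 (mod 19), i.e. (-67/19) = 1.
(-67/19) = 1, so 19 splits.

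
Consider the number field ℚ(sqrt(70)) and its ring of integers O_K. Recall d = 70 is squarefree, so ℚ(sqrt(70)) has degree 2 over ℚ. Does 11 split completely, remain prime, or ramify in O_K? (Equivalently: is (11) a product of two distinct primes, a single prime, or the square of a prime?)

d = 70 ≡ 2 (mod 4), so O_K = ℤ[√70] and disc(K) = 4d = 280.
disc(K) = 280 is not divisible by 11; 11 is unramified.
Compute (70/11) via Euler: 4^((11-1)/2) mod 11 = 1, so (70/11) = 1.
d is a quadratic residue mod p, hence 11 splits in O_K.

split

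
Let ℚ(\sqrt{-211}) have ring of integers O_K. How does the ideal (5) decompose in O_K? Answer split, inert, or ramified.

p splits

-211 mod 4 = 1, hence disc K = -211 and O_K = ℤ[(1+√-211)/2].
Since gcd(5, -211) = 1 the prime 5 does not ramify.
Legendre symbol by Euler's criterion: (-211/5) ≡ (-211)^2 ≡ 1 (mod 5), i.e. (-211/5) = 1.
Legendre symbol 1 ⇒ 5 is split.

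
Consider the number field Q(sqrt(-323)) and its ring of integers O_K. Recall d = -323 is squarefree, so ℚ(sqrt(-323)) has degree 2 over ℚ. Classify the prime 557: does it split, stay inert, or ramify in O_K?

-323 mod 4 = 1, hence disc K = -323 and O_K = ℤ[(1+√-323)/2].
Since gcd(557, -323) = 1 the prime 557 does not ramify.
Euler's criterion: (-323)^278 mod 557 = 1. Thus (-323|557) = 1.
Legendre symbol 1 ⇒ 557 is split.

557 splits in O_K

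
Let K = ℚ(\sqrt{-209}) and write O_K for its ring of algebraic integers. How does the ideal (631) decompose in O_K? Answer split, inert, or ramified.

Since -209 ≢ 1 mod 4, the ring of integers is ℤ[√-209] with discriminant 4·(-209) = -836.
Since gcd(631, -836) = 1 the prime 631 does not ramify.
Compute (-209/631) via Euler: 422^((631-1)/2) mod 631 = 630, so (-209/631) = -1.
d is a non-residue mod p, hence 631 remains inert in O_K.

remains prime (inert)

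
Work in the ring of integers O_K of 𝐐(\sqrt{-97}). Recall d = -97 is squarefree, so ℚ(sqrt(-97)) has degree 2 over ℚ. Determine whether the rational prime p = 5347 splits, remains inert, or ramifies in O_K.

Since -97 ≢ 1 mod 4, the ring of integers is ℤ[√-97] with discriminant 4·(-97) = -388.
disc(K) = -388 is not divisible by 5347; 5347 is unramified.
Legendre symbol by Euler's criterion: (-97/5347) ≡ (-97)^2673 ≡ 5346 (mod 5347), i.e. (-97/5347) = -1.
d is a non-residue mod p, hence 5347 remains inert in O_K.

p is inert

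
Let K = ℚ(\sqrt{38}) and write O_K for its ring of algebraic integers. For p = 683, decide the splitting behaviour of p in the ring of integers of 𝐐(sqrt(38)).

d = 38 ≡ 2 (mod 4), so O_K = ℤ[√38] and disc(K) = 4d = 152.
disc(K) = 152 is not divisible by 683; 683 is unramified.
Euler's criterion: 38^341 mod 683 = 682. Thus (38|683) = -1.
(38/683) = -1, so 683 is inert.

inert — (683) stays prime in O_K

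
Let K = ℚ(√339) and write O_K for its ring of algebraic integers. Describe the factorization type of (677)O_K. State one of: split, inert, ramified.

inert

d = 339 ≡ 3 (mod 4), so O_K = ℤ[√339] and disc(K) = 4d = 1356.
disc(K) = 1356 is not divisible by 677; 677 is unramified.
Compute (339/677) via Euler: 339^((677-1)/2) mod 677 = 676, so (339/677) = -1.
d is a non-residue mod p, hence 677 remains inert in O_K.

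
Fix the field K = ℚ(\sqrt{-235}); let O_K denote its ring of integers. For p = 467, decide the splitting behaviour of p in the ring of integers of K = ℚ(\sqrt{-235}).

split — (467) = 𝔭₁𝔭₂ with 𝔭₁ ≠ 𝔭₂

d = -235 ≡ 1 (mod 4), so O_K = ℤ[(1+√-235)/2] and disc(K) = d = -235.
Since gcd(467, -235) = 1 the prime 467 does not ramify.
Legendre symbol by Euler's criterion: (-235/467) ≡ (-235)^233 ≡ 1 (mod 467), i.e. (-235/467) = 1.
d is a quadratic residue mod p, hence 467 splits in O_K.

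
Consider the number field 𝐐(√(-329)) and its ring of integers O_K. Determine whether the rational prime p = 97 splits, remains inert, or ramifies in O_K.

Since -329 ≢ 1 mod 4, the ring of integers is ℤ[√-329] with discriminant 4·(-329) = -1316.
Since gcd(97, -1316) = 1 the prime 97 does not ramify.
Compute (-329/97) via Euler: 59^((97-1)/2) mod 97 = 96, so (-329/97) = -1.
Legendre symbol -1 ⇒ 97 is inert.

remains prime (inert)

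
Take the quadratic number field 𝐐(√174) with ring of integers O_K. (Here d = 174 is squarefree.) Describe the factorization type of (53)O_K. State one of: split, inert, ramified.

Since 174 ≢ 1 mod 4, the ring of integers is ℤ[√174] with discriminant 4·174 = 696.
disc(K) = 696 is not divisible by 53; 53 is unramified.
Compute (174/53) via Euler: 15^((53-1)/2) mod 53 = 1, so (174/53) = 1.
(174/53) = 1, so 53 splits.

split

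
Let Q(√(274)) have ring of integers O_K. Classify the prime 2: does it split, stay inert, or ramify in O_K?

Since 274 ≢ 1 mod 4, the ring of integers is ℤ[√274] with discriminant 4·274 = 1096.
disc(K) = 1096 = 2·548, so p = 2 is ramified.

ramifies in O_K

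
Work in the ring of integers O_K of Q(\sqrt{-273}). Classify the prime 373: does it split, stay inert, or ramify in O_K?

split

-273 mod 4 = 3, hence disc K = 4·(-273) = -1092 and O_K = ℤ[√-273].
disc(K) = -1092 is not divisible by 373; 373 is unramified.
Legendre symbol by Euler's criterion: (-273/373) ≡ (-273)^186 ≡ 1 (mod 373), i.e. (-273/373) = 1.
Legendre symbol 1 ⇒ 373 is split.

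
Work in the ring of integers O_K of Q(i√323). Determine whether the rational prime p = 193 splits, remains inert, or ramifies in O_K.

split

Since -323 ≡ 1 mod 4, the ring of integers is ℤ[(1+√-323)/2] with discriminant -323.
193 ∤ -323, so 193 is unramified.
Euler's criterion: (-323)^96 mod 193 = 1. Thus (-323|193) = 1.
(-323/193) = 1, so 193 splits.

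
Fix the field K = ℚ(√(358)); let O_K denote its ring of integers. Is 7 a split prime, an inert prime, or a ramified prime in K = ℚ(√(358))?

358 mod 4 = 2, hence disc K = 4·358 = 1432 and O_K = ℤ[√358].
disc(K) = 1432 is not divisible by 7; 7 is unramified.
Legendre symbol by Euler's criterion: (358/7) ≡ 358^3 ≡ 1 (mod 7), i.e. (358/7) = 1.
d is a quadratic residue mod p, hence 7 splits in O_K.

split — (7) = 𝔭₁𝔭₂ with 𝔭₁ ≠ 𝔭₂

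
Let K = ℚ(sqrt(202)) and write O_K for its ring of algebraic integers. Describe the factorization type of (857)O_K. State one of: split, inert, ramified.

202 mod 4 = 2, hence disc K = 4·202 = 808 and O_K = ℤ[√202].
857 ∤ 808, so 857 is unramified.
(202/857) = 202^428 mod 857 = 1, giving Legendre symbol 1.
Legendre symbol 1 ⇒ 857 is split.

p splits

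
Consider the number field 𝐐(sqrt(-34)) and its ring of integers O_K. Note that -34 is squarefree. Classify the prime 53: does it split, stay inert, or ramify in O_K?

-34 mod 4 = 2, hence disc K = 4·(-34) = -136 and O_K = ℤ[√-34].
Since gcd(53, -136) = 1 the prime 53 does not ramify.
Compute (-34/53) via Euler: 19^((53-1)/2) mod 53 = 52, so (-34/53) = -1.
(-34/53) = -1, so 53 is inert.

p is inert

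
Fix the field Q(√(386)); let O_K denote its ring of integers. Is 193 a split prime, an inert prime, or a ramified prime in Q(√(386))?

Since 386 ≢ 1 mod 4, the ring of integers is ℤ[√386] with discriminant 4·386 = 1544.
193 divides disc(K) = 1544, so 193 ramifies.

ramifies in O_K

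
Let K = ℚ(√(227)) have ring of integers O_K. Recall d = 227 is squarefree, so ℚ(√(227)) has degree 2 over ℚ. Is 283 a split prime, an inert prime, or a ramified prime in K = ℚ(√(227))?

227 mod 4 = 3, hence disc K = 4·227 = 908 and O_K = ℤ[√227].
283 ∤ 908, so 283 is unramified.
Compute (227/283) via Euler: 227^((283-1)/2) mod 283 = 1, so (227/283) = 1.
(227/283) = 1, so 283 splits.

283 splits in O_K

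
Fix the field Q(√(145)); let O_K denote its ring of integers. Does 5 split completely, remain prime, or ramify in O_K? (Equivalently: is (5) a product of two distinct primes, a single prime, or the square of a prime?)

ramified

145 mod 4 = 1, hence disc K = 145 and O_K = ℤ[(1+√145)/2].
disc(K) = 145 = 5·29, so p = 5 is ramified.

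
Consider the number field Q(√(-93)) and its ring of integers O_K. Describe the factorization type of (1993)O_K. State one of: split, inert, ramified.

p splits

Since -93 ≢ 1 mod 4, the ring of integers is ℤ[√-93] with discriminant 4·(-93) = -372.
Since gcd(1993, -372) = 1 the prime 1993 does not ramify.
Legendre symbol by Euler's criterion: (-93/1993) ≡ (-93)^996 ≡ 1 (mod 1993), i.e. (-93/1993) = 1.
Legendre symbol 1 ⇒ 1993 is split.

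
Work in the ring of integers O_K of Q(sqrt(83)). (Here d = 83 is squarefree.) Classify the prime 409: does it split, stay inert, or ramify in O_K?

409 splits in O_K

83 mod 4 = 3, hence disc K = 4·83 = 332 and O_K = ℤ[√83].
409 ∤ 332, so 409 is unramified.
Compute (83/409) via Euler: 83^((409-1)/2) mod 409 = 1, so (83/409) = 1.
Legendre symbol 1 ⇒ 409 is split.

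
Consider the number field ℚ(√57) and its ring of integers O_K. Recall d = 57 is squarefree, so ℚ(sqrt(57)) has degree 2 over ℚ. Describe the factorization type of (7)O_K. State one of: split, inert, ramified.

p splits

d = 57 ≡ 1 (mod 4), so O_K = ℤ[(1+√57)/2] and disc(K) = d = 57.
disc(K) = 57 is not divisible by 7; 7 is unramified.
Legendre symbol by Euler's criterion: (57/7) ≡ 57^3 ≡ 1 (mod 7), i.e. (57/7) = 1.
Legendre symbol 1 ⇒ 7 is split.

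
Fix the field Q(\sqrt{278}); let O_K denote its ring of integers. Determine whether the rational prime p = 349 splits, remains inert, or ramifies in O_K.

349 remains inert

Since 278 ≢ 1 mod 4, the ring of integers is ℤ[√278] with discriminant 4·278 = 1112.
349 ∤ 1112, so 349 is unramified.
Legendre symbol by Euler's criterion: (278/349) ≡ 278^174 ≡ 348 (mod 349), i.e. (278/349) = -1.
(278/349) = -1, so 349 is inert.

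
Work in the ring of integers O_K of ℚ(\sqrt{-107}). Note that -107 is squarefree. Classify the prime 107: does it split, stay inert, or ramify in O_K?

ramified — (107) = 𝔭²

-107 mod 4 = 1, hence disc K = -107 and O_K = ℤ[(1+√-107)/2].
Ramification test: 107 | -107. The prime 107 ramifies in K.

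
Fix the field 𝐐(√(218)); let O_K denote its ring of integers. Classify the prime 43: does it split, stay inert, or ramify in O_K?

43 remains inert

d = 218 ≡ 2 (mod 4), so O_K = ℤ[√218] and disc(K) = 4d = 872.
Since gcd(43, 872) = 1 the prime 43 does not ramify.
Legendre symbol by Euler's criterion: (218/43) ≡ 218^21 ≡ 42 (mod 43), i.e. (218/43) = -1.
Legendre symbol -1 ⇒ 43 is inert.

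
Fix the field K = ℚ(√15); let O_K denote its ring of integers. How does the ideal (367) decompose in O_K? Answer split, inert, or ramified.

15 mod 4 = 3, hence disc K = 4·15 = 60 and O_K = ℤ[√15].
Since gcd(367, 60) = 1 the prime 367 does not ramify.
(15/367) = 15^183 mod 367 = 1, giving Legendre symbol 1.
d is a quadratic residue mod p, hence 367 splits in O_K.

p splits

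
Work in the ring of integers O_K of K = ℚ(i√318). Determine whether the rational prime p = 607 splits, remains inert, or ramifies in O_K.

Since -318 ≢ 1 mod 4, the ring of integers is ℤ[√-318] with discriminant 4·(-318) = -1272.
Since gcd(607, -1272) = 1 the prime 607 does not ramify.
Legendre symbol by Euler's criterion: (-318/607) ≡ (-318)^303 ≡ 1 (mod 607), i.e. (-318/607) = 1.
(-318/607) = 1, so 607 splits.

split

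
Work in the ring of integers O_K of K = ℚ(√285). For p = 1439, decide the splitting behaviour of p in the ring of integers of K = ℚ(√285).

d = 285 ≡ 1 (mod 4), so O_K = ℤ[(1+√285)/2] and disc(K) = d = 285.
1439 ∤ 285, so 1439 is unramified.
Legendre symbol by Euler's criterion: (285/1439) ≡ 285^719 ≡ 1 (mod 1439), i.e. (285/1439) = 1.
(285/1439) = 1, so 1439 splits.

splits completely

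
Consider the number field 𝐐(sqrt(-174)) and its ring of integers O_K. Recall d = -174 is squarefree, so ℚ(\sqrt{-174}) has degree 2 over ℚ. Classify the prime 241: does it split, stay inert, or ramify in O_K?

241 splits in O_K

-174 mod 4 = 2, hence disc K = 4·(-174) = -696 and O_K = ℤ[√-174].
Since gcd(241, -696) = 1 the prime 241 does not ramify.
Compute (-174/241) via Euler: 67^((241-1)/2) mod 241 = 1, so (-174/241) = 1.
d is a quadratic residue mod p, hence 241 splits in O_K.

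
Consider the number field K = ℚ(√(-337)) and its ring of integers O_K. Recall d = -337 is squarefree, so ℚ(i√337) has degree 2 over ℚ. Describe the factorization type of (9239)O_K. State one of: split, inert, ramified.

d = -337 ≡ 3 (mod 4), so O_K = ℤ[√-337] and disc(K) = 4d = -1348.
disc(K) = -1348 is not divisible by 9239; 9239 is unramified.
Compute (-337/9239) via Euler: 8902^((9239-1)/2) mod 9239 = 1, so (-337/9239) = 1.
d is a quadratic residue mod p, hence 9239 splits in O_K.

split — (9239) = 𝔭₁𝔭₂ with 𝔭₁ ≠ 𝔭₂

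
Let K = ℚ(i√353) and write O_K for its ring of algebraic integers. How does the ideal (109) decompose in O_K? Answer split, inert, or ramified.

-353 mod 4 = 3, hence disc K = 4·(-353) = -1412 and O_K = ℤ[√-353].
Since gcd(109, -1412) = 1 the prime 109 does not ramify.
Euler's criterion: (-353)^54 mod 109 = 1. Thus (-353|109) = 1.
(-353/109) = 1, so 109 splits.

split — (109) = 𝔭₁𝔭₂ with 𝔭₁ ≠ 𝔭₂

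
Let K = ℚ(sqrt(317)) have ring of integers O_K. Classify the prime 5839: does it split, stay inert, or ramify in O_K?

inert

d = 317 ≡ 1 (mod 4), so O_K = ℤ[(1+√317)/2] and disc(K) = d = 317.
disc(K) = 317 is not divisible by 5839; 5839 is unramified.
Compute (317/5839) via Euler: 317^((5839-1)/2) mod 5839 = 5838, so (317/5839) = -1.
(317/5839) = -1, so 5839 is inert.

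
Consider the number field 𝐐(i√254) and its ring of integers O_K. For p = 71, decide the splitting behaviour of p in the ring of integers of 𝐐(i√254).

-254 mod 4 = 2, hence disc K = 4·(-254) = -1016 and O_K = ℤ[√-254].
disc(K) = -1016 is not divisible by 71; 71 is unramified.
(-254/71) = 30^35 mod 71 = 1, giving Legendre symbol 1.
Legendre symbol 1 ⇒ 71 is split.

p splits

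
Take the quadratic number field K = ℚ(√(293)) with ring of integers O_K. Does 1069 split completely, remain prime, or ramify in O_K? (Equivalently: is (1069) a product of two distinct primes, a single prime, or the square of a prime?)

293 mod 4 = 1, hence disc K = 293 and O_K = ℤ[(1+√293)/2].
1069 ∤ 293, so 1069 is unramified.
Legendre symbol by Euler's criterion: (293/1069) ≡ 293^534 ≡ 1068 (mod 1069), i.e. (293/1069) = -1.
(293/1069) = -1, so 1069 is inert.

inert — (1069) stays prime in O_K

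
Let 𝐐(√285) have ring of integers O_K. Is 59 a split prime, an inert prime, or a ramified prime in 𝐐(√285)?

Since 285 ≡ 1 mod 4, the ring of integers is ℤ[(1+√285)/2] with discriminant 285.
Since gcd(59, 285) = 1 the prime 59 does not ramify.
Compute (285/59) via Euler: 49^((59-1)/2) mod 59 = 1, so (285/59) = 1.
d is a quadratic residue mod p, hence 59 splits in O_K.

59 splits in O_K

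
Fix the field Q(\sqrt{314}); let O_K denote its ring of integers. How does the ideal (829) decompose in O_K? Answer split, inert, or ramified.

p is inert

d = 314 ≡ 2 (mod 4), so O_K = ℤ[√314] and disc(K) = 4d = 1256.
disc(K) = 1256 is not divisible by 829; 829 is unramified.
Compute (314/829) via Euler: 314^((829-1)/2) mod 829 = 828, so (314/829) = -1.
Legendre symbol -1 ⇒ 829 is inert.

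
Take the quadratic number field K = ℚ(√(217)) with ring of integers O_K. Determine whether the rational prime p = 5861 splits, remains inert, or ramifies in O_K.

5861 splits in O_K

217 mod 4 = 1, hence disc K = 217 and O_K = ℤ[(1+√217)/2].
disc(K) = 217 is not divisible by 5861; 5861 is unramified.
Legendre symbol by Euler's criterion: (217/5861) ≡ 217^2930 ≡ 1 (mod 5861), i.e. (217/5861) = 1.
d is a quadratic residue mod p, hence 5861 splits in O_K.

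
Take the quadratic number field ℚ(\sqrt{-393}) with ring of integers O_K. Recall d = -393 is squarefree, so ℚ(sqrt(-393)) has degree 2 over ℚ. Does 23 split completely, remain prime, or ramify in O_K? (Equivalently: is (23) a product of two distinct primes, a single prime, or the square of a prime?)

inert

-393 mod 4 = 3, hence disc K = 4·(-393) = -1572 and O_K = ℤ[√-393].
23 ∤ -1572, so 23 is unramified.
Euler's criterion: (-393)^11 mod 23 = 22. Thus (-393|23) = -1.
Legendre symbol -1 ⇒ 23 is inert.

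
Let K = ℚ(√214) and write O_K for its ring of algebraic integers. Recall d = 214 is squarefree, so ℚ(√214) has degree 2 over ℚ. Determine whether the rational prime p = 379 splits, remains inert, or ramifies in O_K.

379 remains inert

214 mod 4 = 2, hence disc K = 4·214 = 856 and O_K = ℤ[√214].
disc(K) = 856 is not divisible by 379; 379 is unramified.
(214/379) = 214^189 mod 379 = 378, giving Legendre symbol -1.
Legendre symbol -1 ⇒ 379 is inert.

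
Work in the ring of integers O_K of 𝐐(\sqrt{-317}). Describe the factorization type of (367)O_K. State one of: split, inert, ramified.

split

Since -317 ≢ 1 mod 4, the ring of integers is ℤ[√-317] with discriminant 4·(-317) = -1268.
367 ∤ -1268, so 367 is unramified.
Compute (-317/367) via Euler: 50^((367-1)/2) mod 367 = 1, so (-317/367) = 1.
Legendre symbol 1 ⇒ 367 is split.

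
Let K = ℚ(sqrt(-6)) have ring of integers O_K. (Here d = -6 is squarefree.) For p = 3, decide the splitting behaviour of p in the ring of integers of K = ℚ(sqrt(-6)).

p ramifies

d = -6 ≡ 2 (mod 4), so O_K = ℤ[√-6] and disc(K) = 4d = -24.
disc(K) = -24 = 3·(-8), so p = 3 is ramified.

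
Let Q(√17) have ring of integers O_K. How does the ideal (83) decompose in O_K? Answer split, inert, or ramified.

17 mod 4 = 1, hence disc K = 17 and O_K = ℤ[(1+√17)/2].
83 ∤ 17, so 83 is unramified.
Compute (17/83) via Euler: 17^((83-1)/2) mod 83 = 1, so (17/83) = 1.
Legendre symbol 1 ⇒ 83 is split.

splits completely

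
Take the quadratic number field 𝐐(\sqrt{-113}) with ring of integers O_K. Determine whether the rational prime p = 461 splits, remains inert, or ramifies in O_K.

d = -113 ≡ 3 (mod 4), so O_K = ℤ[√-113] and disc(K) = 4d = -452.
461 ∤ -452, so 461 is unramified.
Legendre symbol by Euler's criterion: (-113/461) ≡ (-113)^230 ≡ 1 (mod 461), i.e. (-113/461) = 1.
d is a quadratic residue mod p, hence 461 splits in O_K.

split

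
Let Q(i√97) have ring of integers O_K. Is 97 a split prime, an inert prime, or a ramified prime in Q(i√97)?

ramified — (97) = 𝔭²

-97 mod 4 = 3, hence disc K = 4·(-97) = -388 and O_K = ℤ[√-97].
Ramification test: 97 | -388. The prime 97 ramifies in K.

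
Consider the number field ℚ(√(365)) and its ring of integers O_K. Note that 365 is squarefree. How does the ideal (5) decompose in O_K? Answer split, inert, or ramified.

5 is ramified

Since 365 ≡ 1 mod 4, the ring of integers is ℤ[(1+√365)/2] with discriminant 365.
Ramification test: 5 | 365. The prime 5 ramifies in K.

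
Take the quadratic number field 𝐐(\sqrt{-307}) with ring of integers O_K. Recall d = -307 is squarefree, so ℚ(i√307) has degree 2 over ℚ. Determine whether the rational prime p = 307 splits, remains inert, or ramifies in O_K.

ramified — (307) = 𝔭²

Since -307 ≡ 1 mod 4, the ring of integers is ℤ[(1+√-307)/2] with discriminant -307.
Ramification test: 307 | -307. The prime 307 ramifies in K.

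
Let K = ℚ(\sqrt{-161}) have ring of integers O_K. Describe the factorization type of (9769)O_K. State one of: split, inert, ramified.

-161 mod 4 = 3, hence disc K = 4·(-161) = -644 and O_K = ℤ[√-161].
9769 ∤ -644, so 9769 is unramified.
Compute (-161/9769) via Euler: 9608^((9769-1)/2) mod 9769 = 9768, so (-161/9769) = -1.
(-161/9769) = -1, so 9769 is inert.

9769 remains inert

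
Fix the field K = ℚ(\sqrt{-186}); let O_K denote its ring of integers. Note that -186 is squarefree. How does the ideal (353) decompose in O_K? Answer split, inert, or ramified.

splits completely

-186 mod 4 = 2, hence disc K = 4·(-186) = -744 and O_K = ℤ[√-186].
353 ∤ -744, so 353 is unramified.
Euler's criterion: (-186)^176 mod 353 = 1. Thus (-186|353) = 1.
(-186/353) = 1, so 353 splits.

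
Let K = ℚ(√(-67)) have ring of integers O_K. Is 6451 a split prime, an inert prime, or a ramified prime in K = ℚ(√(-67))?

splits completely

d = -67 ≡ 1 (mod 4), so O_K = ℤ[(1+√-67)/2] and disc(K) = d = -67.
disc(K) = -67 is not divisible by 6451; 6451 is unramified.
(-67/6451) = 6384^3225 mod 6451 = 1, giving Legendre symbol 1.
Legendre symbol 1 ⇒ 6451 is split.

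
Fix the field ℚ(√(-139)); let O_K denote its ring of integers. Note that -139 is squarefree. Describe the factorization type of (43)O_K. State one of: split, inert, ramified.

inert

d = -139 ≡ 1 (mod 4), so O_K = ℤ[(1+√-139)/2] and disc(K) = d = -139.
disc(K) = -139 is not divisible by 43; 43 is unramified.
Legendre symbol by Euler's criterion: (-139/43) ≡ (-139)^21 ≡ 42 (mod 43), i.e. (-139/43) = -1.
Legendre symbol -1 ⇒ 43 is inert.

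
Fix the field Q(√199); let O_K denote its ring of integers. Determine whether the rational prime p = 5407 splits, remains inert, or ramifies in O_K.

split

d = 199 ≡ 3 (mod 4), so O_K = ℤ[√199] and disc(K) = 4d = 796.
5407 ∤ 796, so 5407 is unramified.
(199/5407) = 199^2703 mod 5407 = 1, giving Legendre symbol 1.
Legendre symbol 1 ⇒ 5407 is split.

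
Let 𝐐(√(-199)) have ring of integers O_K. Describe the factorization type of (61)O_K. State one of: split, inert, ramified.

Since -199 ≡ 1 mod 4, the ring of integers is ℤ[(1+√-199)/2] with discriminant -199.
disc(K) = -199 is not divisible by 61; 61 is unramified.
Euler's criterion: (-199)^30 mod 61 = 1. Thus (-199|61) = 1.
(-199/61) = 1, so 61 splits.

p splits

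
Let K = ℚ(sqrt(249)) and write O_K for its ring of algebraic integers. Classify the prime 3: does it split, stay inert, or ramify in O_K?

3 is ramified

d = 249 ≡ 1 (mod 4), so O_K = ℤ[(1+√249)/2] and disc(K) = d = 249.
Ramification test: 3 | 249. The prime 3 ramifies in K.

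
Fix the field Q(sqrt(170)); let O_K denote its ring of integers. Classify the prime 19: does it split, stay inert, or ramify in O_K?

d = 170 ≡ 2 (mod 4), so O_K = ℤ[√170] and disc(K) = 4d = 680.
19 ∤ 680, so 19 is unramified.
Compute (170/19) via Euler: 18^((19-1)/2) mod 19 = 18, so (170/19) = -1.
(170/19) = -1, so 19 is inert.

p is inert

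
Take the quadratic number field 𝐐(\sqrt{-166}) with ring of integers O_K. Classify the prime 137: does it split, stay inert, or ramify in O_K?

inert — (137) stays prime in O_K

d = -166 ≡ 2 (mod 4), so O_K = ℤ[√-166] and disc(K) = 4d = -664.
disc(K) = -664 is not divisible by 137; 137 is unramified.
(-166/137) = 108^68 mod 137 = 136, giving Legendre symbol -1.
d is a non-residue mod p, hence 137 remains inert in O_K.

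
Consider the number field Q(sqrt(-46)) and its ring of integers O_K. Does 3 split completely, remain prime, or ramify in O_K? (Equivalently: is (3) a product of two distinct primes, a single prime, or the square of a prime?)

remains prime (inert)

Since -46 ≢ 1 mod 4, the ring of integers is ℤ[√-46] with discriminant 4·(-46) = -184.
3 ∤ -184, so 3 is unramified.
Compute (-46/3) via Euler: 2^((3-1)/2) mod 3 = 2, so (-46/3) = -1.
Legendre symbol -1 ⇒ 3 is inert.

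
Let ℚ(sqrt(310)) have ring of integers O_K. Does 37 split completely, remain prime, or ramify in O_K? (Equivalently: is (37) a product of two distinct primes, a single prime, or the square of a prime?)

310 mod 4 = 2, hence disc K = 4·310 = 1240 and O_K = ℤ[√310].
disc(K) = 1240 is not divisible by 37; 37 is unramified.
Legendre symbol by Euler's criterion: (310/37) ≡ 310^18 ≡ 36 (mod 37), i.e. (310/37) = -1.
d is a non-residue mod p, hence 37 remains inert in O_K.

37 remains inert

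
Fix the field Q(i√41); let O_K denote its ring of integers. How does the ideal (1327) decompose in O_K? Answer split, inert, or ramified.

split — (1327) = 𝔭₁𝔭₂ with 𝔭₁ ≠ 𝔭₂

Since -41 ≢ 1 mod 4, the ring of integers is ℤ[√-41] with discriminant 4·(-41) = -164.
disc(K) = -164 is not divisible by 1327; 1327 is unramified.
Compute (-41/1327) via Euler: 1286^((1327-1)/2) mod 1327 = 1, so (-41/1327) = 1.
Legendre symbol 1 ⇒ 1327 is split.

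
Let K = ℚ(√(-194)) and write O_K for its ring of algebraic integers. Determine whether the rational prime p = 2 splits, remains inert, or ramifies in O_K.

p ramifies

Since -194 ≢ 1 mod 4, the ring of integers is ℤ[√-194] with discriminant 4·(-194) = -776.
Ramification test: 2 | -776. The prime 2 ramifies in K.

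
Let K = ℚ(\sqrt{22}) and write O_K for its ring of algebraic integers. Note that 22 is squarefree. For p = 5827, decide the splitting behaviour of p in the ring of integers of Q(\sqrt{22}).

5827 remains inert

22 mod 4 = 2, hence disc K = 4·22 = 88 and O_K = ℤ[√22].
5827 ∤ 88, so 5827 is unramified.
Compute (22/5827) via Euler: 22^((5827-1)/2) mod 5827 = 5826, so (22/5827) = -1.
(22/5827) = -1, so 5827 is inert.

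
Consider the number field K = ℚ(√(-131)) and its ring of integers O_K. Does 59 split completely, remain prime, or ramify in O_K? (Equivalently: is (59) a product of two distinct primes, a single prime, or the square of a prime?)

-131 mod 4 = 1, hence disc K = -131 and O_K = ℤ[(1+√-131)/2].
59 ∤ -131, so 59 is unramified.
Euler's criterion: (-131)^29 mod 59 = 1. Thus (-131|59) = 1.
Legendre symbol 1 ⇒ 59 is split.

59 splits in O_K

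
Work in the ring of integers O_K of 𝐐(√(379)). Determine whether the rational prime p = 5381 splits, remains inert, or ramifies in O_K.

379 mod 4 = 3, hence disc K = 4·379 = 1516 and O_K = ℤ[√379].
Since gcd(5381, 1516) = 1 the prime 5381 does not ramify.
Legendre symbol by Euler's criterion: (379/5381) ≡ 379^2690 ≡ 5380 (mod 5381), i.e. (379/5381) = -1.
d is a non-residue mod p, hence 5381 remains inert in O_K.

p is inert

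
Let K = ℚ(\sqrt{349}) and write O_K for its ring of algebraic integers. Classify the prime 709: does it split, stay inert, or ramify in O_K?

Since 349 ≡ 1 mod 4, the ring of integers is ℤ[(1+√349)/2] with discriminant 349.
Since gcd(709, 349) = 1 the prime 709 does not ramify.
Compute (349/709) via Euler: 349^((709-1)/2) mod 709 = 708, so (349/709) = -1.
d is a non-residue mod p, hence 709 remains inert in O_K.

remains prime (inert)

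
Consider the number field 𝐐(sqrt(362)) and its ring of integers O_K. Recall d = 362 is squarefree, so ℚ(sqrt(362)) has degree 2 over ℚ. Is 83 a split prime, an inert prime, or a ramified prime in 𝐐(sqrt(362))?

Since 362 ≢ 1 mod 4, the ring of integers is ℤ[√362] with discriminant 4·362 = 1448.
83 ∤ 1448, so 83 is unramified.
(362/83) = 30^41 mod 83 = 1, giving Legendre symbol 1.
(362/83) = 1, so 83 splits.

split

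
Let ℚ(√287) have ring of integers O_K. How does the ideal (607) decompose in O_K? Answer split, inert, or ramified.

607 splits in O_K

Since 287 ≢ 1 mod 4, the ring of integers is ℤ[√287] with discriminant 4·287 = 1148.
disc(K) = 1148 is not divisible by 607; 607 is unramified.
Euler's criterion: 287^303 mod 607 = 1. Thus (287|607) = 1.
d is a quadratic residue mod p, hence 607 splits in O_K.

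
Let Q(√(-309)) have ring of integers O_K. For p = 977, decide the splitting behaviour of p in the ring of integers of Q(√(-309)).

977 remains inert

Since -309 ≢ 1 mod 4, the ring of integers is ℤ[√-309] with discriminant 4·(-309) = -1236.
Since gcd(977, -1236) = 1 the prime 977 does not ramify.
Compute (-309/977) via Euler: 668^((977-1)/2) mod 977 = 976, so (-309/977) = -1.
Legendre symbol -1 ⇒ 977 is inert.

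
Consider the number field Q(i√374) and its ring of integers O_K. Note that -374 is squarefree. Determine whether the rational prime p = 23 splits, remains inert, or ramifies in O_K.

remains prime (inert)

d = -374 ≡ 2 (mod 4), so O_K = ℤ[√-374] and disc(K) = 4d = -1496.
disc(K) = -1496 is not divisible by 23; 23 is unramified.
Legendre symbol by Euler's criterion: (-374/23) ≡ (-374)^11 ≡ 22 (mod 23), i.e. (-374/23) = -1.
Legendre symbol -1 ⇒ 23 is inert.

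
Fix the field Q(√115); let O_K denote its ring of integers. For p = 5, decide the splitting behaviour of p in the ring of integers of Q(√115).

Since 115 ≢ 1 mod 4, the ring of integers is ℤ[√115] with discriminant 4·115 = 460.
Ramification test: 5 | 460. The prime 5 ramifies in K.

ramified — (5) = 𝔭²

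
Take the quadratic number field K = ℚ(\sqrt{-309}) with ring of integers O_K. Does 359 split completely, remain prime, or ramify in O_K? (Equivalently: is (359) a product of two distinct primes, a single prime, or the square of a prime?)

p splits

Since -309 ≢ 1 mod 4, the ring of integers is ℤ[√-309] with discriminant 4·(-309) = -1236.
disc(K) = -1236 is not divisible by 359; 359 is unramified.
Compute (-309/359) via Euler: 50^((359-1)/2) mod 359 = 1, so (-309/359) = 1.
d is a quadratic residue mod p, hence 359 splits in O_K.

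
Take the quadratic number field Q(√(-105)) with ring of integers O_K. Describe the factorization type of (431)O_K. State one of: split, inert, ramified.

splits completely

d = -105 ≡ 3 (mod 4), so O_K = ℤ[√-105] and disc(K) = 4d = -420.
431 ∤ -420, so 431 is unramified.
Euler's criterion: (-105)^215 mod 431 = 1. Thus (-105|431) = 1.
Legendre symbol 1 ⇒ 431 is split.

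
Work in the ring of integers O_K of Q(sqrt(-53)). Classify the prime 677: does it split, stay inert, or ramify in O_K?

-53 mod 4 = 3, hence disc K = 4·(-53) = -212 and O_K = ℤ[√-53].
677 ∤ -212, so 677 is unramified.
Legendre symbol by Euler's criterion: (-53/677) ≡ (-53)^338 ≡ 676 (mod 677), i.e. (-53/677) = -1.
d is a non-residue mod p, hence 677 remains inert in O_K.

inert — (677) stays prime in O_K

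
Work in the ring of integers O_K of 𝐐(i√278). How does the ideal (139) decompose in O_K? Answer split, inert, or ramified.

139 is ramified

Since -278 ≢ 1 mod 4, the ring of integers is ℤ[√-278] with discriminant 4·(-278) = -1112.
Ramification test: 139 | -1112. The prime 139 ramifies in K.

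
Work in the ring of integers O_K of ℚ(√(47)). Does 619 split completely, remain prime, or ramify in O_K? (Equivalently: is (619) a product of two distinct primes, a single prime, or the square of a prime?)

Since 47 ≢ 1 mod 4, the ring of integers is ℤ[√47] with discriminant 4·47 = 188.
Since gcd(619, 188) = 1 the prime 619 does not ramify.
Legendre symbol by Euler's criterion: (47/619) ≡ 47^309 ≡ 618 (mod 619), i.e. (47/619) = -1.
d is a non-residue mod p, hence 619 remains inert in O_K.

inert — (619) stays prime in O_K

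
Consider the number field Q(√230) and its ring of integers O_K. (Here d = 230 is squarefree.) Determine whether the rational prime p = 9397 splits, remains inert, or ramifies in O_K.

split

d = 230 ≡ 2 (mod 4), so O_K = ℤ[√230] and disc(K) = 4d = 920.
Since gcd(9397, 920) = 1 the prime 9397 does not ramify.
Compute (230/9397) via Euler: 230^((9397-1)/2) mod 9397 = 1, so (230/9397) = 1.
d is a quadratic residue mod p, hence 9397 splits in O_K.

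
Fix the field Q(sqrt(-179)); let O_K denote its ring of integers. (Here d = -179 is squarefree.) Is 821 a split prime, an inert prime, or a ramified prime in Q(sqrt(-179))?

Since -179 ≡ 1 mod 4, the ring of integers is ℤ[(1+√-179)/2] with discriminant -179.
disc(K) = -179 is not divisible by 821; 821 is unramified.
Compute (-179/821) via Euler: 642^((821-1)/2) mod 821 = 820, so (-179/821) = -1.
d is a non-residue mod p, hence 821 remains inert in O_K.

p is inert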